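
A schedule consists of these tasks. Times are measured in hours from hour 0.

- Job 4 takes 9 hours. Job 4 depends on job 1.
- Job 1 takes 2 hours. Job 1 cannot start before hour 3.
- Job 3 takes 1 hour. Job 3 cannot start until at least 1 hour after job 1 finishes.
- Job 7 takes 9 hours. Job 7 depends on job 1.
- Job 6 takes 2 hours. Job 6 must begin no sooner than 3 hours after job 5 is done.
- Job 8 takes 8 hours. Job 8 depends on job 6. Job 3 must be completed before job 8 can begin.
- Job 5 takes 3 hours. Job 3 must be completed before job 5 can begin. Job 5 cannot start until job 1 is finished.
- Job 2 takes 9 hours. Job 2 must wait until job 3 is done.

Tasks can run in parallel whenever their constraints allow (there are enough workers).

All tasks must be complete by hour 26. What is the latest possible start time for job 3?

9

Job 2 has no dependents, so it just needs to finish by hour 26. Starting by 26 − 9 = hour 17 achieves that.
Job 8 must finish by hour 26; it takes 8 hours, so it must start by 26 − 8 = hour 18.
Job 6 has to be done before job 8 (must start by hour 18). That means finishing by hour 18, i.e. starting by 18 − 2 = hour 16.
Job 5 must finish before job 6 (must start by hour 16, minus 3-hour gap → hour 13). With a 3-hour duration, job 5 must start by 13 − 3 = hour 10.
For job 3: job 2 (must start by hour 17); job 5 (must start by hour 10); job 8 (must start by hour 18). The most restrictive is hour 10; with a 1-hour duration, job 3 must start by hour 9.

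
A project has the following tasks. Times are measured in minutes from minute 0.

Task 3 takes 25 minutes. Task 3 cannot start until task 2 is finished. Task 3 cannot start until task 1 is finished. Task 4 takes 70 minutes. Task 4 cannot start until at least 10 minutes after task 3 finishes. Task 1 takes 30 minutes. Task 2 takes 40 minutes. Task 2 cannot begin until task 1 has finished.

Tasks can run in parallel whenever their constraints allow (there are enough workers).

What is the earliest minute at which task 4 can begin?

105

Task 1 can start immediately at minute 0; it finishes at minute 30.
After task 1 (finishes minute 30), task 2 can start at minute 30 and finishes at minute 70.
Task 3 cannot start until task 2 (finishes minute 70); task 1 (finishes minute 30). The controlling bound is minute 70, so task 3 finishes at 70 + 25 = minute 95.
Task 4 waits on task 3 (finishes minute 95, plus 10-minute gap → minute 105), so the earliest it can start is minute 105.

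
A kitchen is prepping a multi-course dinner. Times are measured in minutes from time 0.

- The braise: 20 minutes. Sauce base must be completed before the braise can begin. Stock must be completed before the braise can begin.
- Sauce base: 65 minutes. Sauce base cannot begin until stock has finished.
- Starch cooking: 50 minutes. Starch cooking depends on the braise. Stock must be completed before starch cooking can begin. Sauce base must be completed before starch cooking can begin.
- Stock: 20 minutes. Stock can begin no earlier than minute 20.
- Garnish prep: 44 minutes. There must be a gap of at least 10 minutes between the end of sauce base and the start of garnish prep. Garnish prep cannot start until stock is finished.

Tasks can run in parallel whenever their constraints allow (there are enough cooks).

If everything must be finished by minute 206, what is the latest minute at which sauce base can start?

71

Starch cooking has no dependents, so it just needs to finish by minute 206. Starting by 206 − 50 = minute 156 achieves that.
The braise has to be done before starch cooking (must start by minute 156). That means finishing by minute 156, i.e. starting by 156 − 20 = minute 136.
To finish by minute 206, garnish prep (duration 44) must start no later than minute 162.
For sauce base: the braise (must start by minute 136); starch cooking (must start by minute 156); garnish prep (must start by minute 162, minus 10-minute gap → minute 152). The most restrictive is minute 136; with a 65-minute duration, sauce base must start by minute 71.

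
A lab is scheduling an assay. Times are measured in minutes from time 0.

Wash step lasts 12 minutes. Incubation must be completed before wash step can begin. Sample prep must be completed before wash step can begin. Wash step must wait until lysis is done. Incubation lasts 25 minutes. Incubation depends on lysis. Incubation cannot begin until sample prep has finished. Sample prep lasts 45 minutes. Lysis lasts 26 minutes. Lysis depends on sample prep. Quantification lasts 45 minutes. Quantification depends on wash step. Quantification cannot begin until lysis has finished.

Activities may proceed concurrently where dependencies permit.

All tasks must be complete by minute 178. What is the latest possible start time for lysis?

70

To finish by minute 178, quantification (duration 45) must start no later than minute 133.
Since quantification (must start by minute 133) depends on it, wash step must finish by minute 133. Backing off its 12-minute duration gives a latest start of minute 121.
Since wash step (must start by minute 121) depends on it, incubation must finish by minute 121. Backing off its 25-minute duration gives a latest start of minute 96.
Lysis must finish in time for incubation (must start by minute 96); wash step (must start by minute 121); quantification (must start by minute 133). The tightest is minute 96, so lysis must start by 96 − 26 = minute 70.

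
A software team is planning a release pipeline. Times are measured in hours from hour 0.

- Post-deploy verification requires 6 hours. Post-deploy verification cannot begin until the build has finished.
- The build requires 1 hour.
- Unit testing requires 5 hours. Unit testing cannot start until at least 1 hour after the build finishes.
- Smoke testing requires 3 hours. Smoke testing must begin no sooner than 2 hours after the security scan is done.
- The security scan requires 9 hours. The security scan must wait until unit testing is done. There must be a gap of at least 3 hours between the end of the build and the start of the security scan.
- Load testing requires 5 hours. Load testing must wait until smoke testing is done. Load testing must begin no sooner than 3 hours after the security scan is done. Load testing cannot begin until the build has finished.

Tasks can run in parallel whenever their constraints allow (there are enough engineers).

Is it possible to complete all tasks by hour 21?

No

The build has no prerequisites, so it starts at hour 0 and finishes at hour 1.
Post-deploy verification waits on the build (finishes hour 1), so it starts at hour 1 and finishes at 1 + 6 = hour 7.
Unit testing cannot begin until the build (finishes hour 1, plus 1-hour gap → hour 2). It runs from hour 2 to 2 + 5 = hour 7.
The security scan has to wait for unit testing (finishes hour 7); the build (finishes hour 1, plus 3-hour gap → hour 4). The latest of these is hour 7, so the security scan runs hour 7 to 7 + 9 = hour 16.
Smoke testing waits on the security scan (finishes hour 16, plus 2-hour gap → hour 18), so it starts at hour 18 and finishes at 18 + 3 = hour 21.
Load testing needs all of smoke testing (finishes hour 21); the security scan (finishes hour 16, plus 3-hour gap → hour 19); the build (finishes hour 1). That puts its earliest start at hour 21; it finishes at 21 + 5 = hour 26.
The earliest everything can be done is hour 26, which is after the deadline of 21, so it is not possible.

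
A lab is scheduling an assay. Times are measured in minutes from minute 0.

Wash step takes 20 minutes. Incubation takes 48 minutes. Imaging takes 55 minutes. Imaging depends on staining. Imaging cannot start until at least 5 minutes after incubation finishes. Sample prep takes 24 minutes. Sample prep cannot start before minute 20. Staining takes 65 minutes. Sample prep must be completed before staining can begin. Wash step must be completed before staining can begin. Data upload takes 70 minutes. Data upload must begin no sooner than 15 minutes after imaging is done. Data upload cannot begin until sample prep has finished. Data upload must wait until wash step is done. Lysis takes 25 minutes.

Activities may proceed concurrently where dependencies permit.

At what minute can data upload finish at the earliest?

249

Wash step has no prerequisites, so it starts at minute 0 and finishes at minute 20.
Incubation has no prerequisites, so it starts at minute 0 and finishes at minute 48.
After its own release at minute 20, sample prep can start at minute 20 and finishes at minute 44.
Staining has to wait for sample prep (finishes minute 44); wash step (finishes minute 20). The latest of these is minute 44, so staining runs minute 44 to 44 + 65 = minute 109.
Imaging cannot start until staining (finishes minute 109); incubation (finishes minute 48, plus 5-minute gap → minute 53). The controlling bound is minute 109, so imaging finishes at 109 + 55 = minute 164.
Data upload needs all of imaging (finishes minute 164, plus 15-minute gap → minute 179); sample prep (finishes minute 44); wash step (finishes minute 20). That puts its earliest start at minute 179; it finishes at 179 + 70 = minute 249.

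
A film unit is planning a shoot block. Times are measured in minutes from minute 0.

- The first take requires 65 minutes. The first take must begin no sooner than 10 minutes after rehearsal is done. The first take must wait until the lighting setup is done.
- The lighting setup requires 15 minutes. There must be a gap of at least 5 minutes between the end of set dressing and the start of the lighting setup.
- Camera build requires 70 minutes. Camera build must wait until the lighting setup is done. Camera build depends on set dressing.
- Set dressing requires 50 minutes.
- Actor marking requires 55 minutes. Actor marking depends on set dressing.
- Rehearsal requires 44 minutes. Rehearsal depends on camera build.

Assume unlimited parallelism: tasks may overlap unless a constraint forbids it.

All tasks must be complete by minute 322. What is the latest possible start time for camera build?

Nothing follows the first take; the deadline of minute 322 is its only limit. It must start by 322 − 65 = minute 257.
Rehearsal feeds into the first take (must start by minute 257, minus 10-minute gap → minute 247); so rehearsal must finish by minute 247 and therefore start by minute 203.
Camera build must finish before rehearsal (must start by minute 203). With a 70-minute duration, camera build must start by 203 − 70 = minute 133.

133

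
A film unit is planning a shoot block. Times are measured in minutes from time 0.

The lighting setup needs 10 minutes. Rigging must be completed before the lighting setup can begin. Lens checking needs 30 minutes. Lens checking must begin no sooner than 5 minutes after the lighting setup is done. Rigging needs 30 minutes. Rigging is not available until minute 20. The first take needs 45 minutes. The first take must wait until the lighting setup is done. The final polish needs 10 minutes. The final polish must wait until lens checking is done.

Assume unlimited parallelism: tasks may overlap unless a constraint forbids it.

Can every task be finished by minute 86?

No

Rigging cannot begin until its own release at minute 20. It runs from minute 20 to 20 + 30 = minute 50.
After rigging (finishes minute 50), the lighting setup can start at minute 50 and finishes at minute 60.
After the lighting setup (finishes minute 60), the first take can start at minute 60 and finishes at minute 105.
Lens checking waits on the lighting setup (finishes minute 60, plus 5-minute gap → minute 65), so it starts at minute 65 and finishes at 65 + 30 = minute 95.
The final polish cannot begin until lens checking (finishes minute 95). It runs from minute 95 to 95 + 10 = minute 105.
The earliest everything can be done is minute 105, which is after the deadline of 86, so it is not possible.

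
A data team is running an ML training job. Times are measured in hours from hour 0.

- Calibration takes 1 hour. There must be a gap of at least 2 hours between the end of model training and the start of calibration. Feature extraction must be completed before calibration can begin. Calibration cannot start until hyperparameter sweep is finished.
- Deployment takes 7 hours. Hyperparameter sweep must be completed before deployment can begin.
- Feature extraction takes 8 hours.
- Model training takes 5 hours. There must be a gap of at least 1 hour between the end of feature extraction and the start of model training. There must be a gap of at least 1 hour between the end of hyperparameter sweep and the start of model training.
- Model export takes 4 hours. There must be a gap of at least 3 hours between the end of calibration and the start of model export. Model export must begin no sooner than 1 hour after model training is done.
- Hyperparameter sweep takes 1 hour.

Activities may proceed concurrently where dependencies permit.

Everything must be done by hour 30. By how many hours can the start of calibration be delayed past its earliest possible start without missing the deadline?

Hyperparameter sweep can start immediately at hour 0; it finishes at hour 1.
Feature extraction has no prerequisites, so it starts at hour 0 and finishes at hour 8.
Model training needs all of feature extraction (finishes hour 8, plus 1-hour gap → hour 9); hyperparameter sweep (finishes hour 1, plus 1-hour gap → hour 2). That puts its earliest start at hour 9; it finishes at 9 + 5 = hour 14.
Calibration has to wait for model training (finishes hour 14, plus 2-hour gap → hour 16); feature extraction (finishes hour 8); hyperparameter sweep (finishes hour 1). The latest of these is hour 16, so calibration runs hour 16 to 16 + 1 = hour 17.

Working backward from the deadline:
To finish by hour 30, model export (duration 4) must start no later than hour 26.
Calibration has to be done before model export (must start by hour 26, minus 3-hour gap → hour 23). That means finishing by hour 23, i.e. starting by 23 − 1 = hour 22.
So calibration can start as early as hour 16 and as late as hour 22, giving 22 − 16 = 6 hours of slack.

6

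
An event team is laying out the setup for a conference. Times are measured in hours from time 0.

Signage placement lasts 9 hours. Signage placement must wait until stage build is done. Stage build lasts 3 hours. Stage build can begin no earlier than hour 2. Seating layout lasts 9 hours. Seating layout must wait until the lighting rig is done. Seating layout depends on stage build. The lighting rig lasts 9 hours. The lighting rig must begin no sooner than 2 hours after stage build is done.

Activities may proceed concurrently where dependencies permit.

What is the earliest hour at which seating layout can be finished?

25

After its own release at hour 2, stage build can start at hour 2 and finishes at hour 5.
After stage build (finishes hour 5, plus 2-hour gap → hour 7), the lighting rig can start at hour 7 and finishes at hour 16.
Seating layout needs all of the lighting rig (finishes hour 16); stage build (finishes hour 5). That puts its earliest start at hour 16; it finishes at 16 + 9 = hour 25.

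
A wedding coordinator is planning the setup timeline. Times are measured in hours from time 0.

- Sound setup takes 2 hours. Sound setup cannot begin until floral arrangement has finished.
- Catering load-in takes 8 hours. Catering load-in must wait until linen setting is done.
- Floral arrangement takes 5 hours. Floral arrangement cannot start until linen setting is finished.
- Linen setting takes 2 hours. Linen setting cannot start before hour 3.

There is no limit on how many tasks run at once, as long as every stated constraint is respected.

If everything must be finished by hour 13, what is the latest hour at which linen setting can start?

3

Nothing follows sound setup; the deadline of hour 13 is its only limit. It must start by 13 − 2 = hour 11.
Floral arrangement feeds into sound setup (must start by hour 11); so floral arrangement must finish by hour 11 and therefore start by hour 6.
Catering load-in must finish by hour 13; it takes 8 hours, so it must start by 13 − 8 = hour 5.
Linen setting feeds floral arrangement (must start by hour 6); catering load-in (must start by hour 5). Taking the minimum, linen setting must finish by hour 5 and start by 5 − 2 = hour 3.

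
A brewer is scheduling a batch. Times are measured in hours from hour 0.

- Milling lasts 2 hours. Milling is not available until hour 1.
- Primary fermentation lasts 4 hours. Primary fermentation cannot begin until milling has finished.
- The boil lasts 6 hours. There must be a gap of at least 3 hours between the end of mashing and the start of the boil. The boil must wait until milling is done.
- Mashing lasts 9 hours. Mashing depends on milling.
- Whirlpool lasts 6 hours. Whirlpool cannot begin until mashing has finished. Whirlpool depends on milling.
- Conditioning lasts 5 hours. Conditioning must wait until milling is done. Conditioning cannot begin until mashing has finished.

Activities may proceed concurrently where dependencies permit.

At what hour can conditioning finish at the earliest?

17

Milling waits on its own release at hour 1, so it starts at hour 1 and finishes at 1 + 2 = hour 3.
After milling (finishes hour 3), mashing can start at hour 3 and finishes at hour 12.
Conditioning needs all of milling (finishes hour 3); mashing (finishes hour 12). That puts its earliest start at hour 12; it finishes at 12 + 5 = hour 17.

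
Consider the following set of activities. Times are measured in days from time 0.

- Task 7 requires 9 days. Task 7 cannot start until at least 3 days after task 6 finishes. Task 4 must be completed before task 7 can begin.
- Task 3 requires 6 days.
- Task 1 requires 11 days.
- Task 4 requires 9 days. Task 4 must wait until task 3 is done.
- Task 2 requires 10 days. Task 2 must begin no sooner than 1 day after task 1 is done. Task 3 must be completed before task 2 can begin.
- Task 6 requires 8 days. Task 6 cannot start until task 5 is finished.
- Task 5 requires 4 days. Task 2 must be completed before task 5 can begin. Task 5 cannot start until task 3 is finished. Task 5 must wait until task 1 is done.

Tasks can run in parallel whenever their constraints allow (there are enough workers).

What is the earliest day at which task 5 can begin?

22

Task 3 can start immediately at day 0; it finishes at day 6.
Task 1 has no prerequisites, so it starts at day 0 and finishes at day 11.
Task 2 needs all of task 1 (finishes day 11, plus 1-day gap → day 12); task 3 (finishes day 6). That puts its earliest start at day 12; it finishes at 12 + 10 = day 22.
Task 5 waits on task 2 (finishes day 22); task 3 (finishes day 6); task 1 (finishes day 11). The latest of these is day 22, which is the earliest task 5 can start.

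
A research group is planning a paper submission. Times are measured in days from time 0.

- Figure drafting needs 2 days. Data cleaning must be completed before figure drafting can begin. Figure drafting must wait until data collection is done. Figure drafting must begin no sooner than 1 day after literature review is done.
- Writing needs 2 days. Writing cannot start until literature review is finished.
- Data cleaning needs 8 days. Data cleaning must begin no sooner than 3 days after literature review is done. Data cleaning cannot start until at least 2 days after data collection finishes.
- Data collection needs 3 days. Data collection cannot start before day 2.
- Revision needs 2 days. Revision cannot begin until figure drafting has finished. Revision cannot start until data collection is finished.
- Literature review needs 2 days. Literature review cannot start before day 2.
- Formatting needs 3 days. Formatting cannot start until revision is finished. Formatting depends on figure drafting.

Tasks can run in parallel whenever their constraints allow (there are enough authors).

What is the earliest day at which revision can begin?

17

After its own release at day 2, data collection can start at day 2 and finishes at day 5.
After its own release at day 2, literature review can start at day 2 and finishes at day 4.
Data cleaning cannot start until literature review (finishes day 4, plus 3-day gap → day 7); data collection (finishes day 5, plus 2-day gap → day 7). The controlling bound is day 7, so data cleaning finishes at 7 + 8 = day 15.
Figure drafting needs all of data cleaning (finishes day 15); data collection (finishes day 5); literature review (finishes day 4, plus 1-day gap → day 5). That puts its earliest start at day 15; it finishes at 15 + 2 = day 17.
Revision waits on figure drafting (finishes day 17); data collection (finishes day 5). The latest of these is day 17, which is the earliest revision can start.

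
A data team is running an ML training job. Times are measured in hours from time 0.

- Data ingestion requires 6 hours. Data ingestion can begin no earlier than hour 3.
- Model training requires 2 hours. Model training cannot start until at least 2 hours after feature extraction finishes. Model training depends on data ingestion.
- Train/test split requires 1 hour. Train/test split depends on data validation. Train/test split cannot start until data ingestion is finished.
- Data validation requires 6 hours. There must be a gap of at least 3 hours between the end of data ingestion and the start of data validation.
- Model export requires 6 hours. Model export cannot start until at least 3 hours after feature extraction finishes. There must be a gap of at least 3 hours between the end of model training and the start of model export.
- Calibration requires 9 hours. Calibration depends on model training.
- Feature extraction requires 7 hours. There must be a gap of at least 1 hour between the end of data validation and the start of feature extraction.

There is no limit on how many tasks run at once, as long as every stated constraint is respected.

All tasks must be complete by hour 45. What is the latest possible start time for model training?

34

Calibration has no dependents, so it just needs to finish by hour 45. Starting by 45 − 9 = hour 36 achieves that.
Model export must finish by hour 45; it takes 6 hours, so it must start by 45 − 6 = hour 39.
Model training has several dependents: calibration (must start by hour 36); model export (must start by hour 39, minus 3-hour gap → hour 36). The earliest of those limits is hour 36, so model training must start by 36 − 2 = hour 34.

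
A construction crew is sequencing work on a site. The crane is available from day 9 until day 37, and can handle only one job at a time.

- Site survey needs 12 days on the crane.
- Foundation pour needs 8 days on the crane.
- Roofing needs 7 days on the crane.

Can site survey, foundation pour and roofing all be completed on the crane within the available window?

Yes

The crane window is 37 − 9 = 28 days.
Running back to back, the jobs need 12 + 8 + 7 = 27 days on the crane.
Since 27 ≤ 28, they fit within the window.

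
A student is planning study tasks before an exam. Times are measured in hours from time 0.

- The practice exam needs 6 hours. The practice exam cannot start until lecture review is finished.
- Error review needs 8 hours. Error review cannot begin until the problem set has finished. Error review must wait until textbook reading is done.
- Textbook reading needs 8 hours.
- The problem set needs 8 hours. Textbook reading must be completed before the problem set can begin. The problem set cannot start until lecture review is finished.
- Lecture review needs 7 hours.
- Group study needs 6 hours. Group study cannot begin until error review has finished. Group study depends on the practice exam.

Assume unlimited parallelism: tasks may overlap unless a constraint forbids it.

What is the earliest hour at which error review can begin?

Lecture review can start immediately at hour 0; it finishes at hour 7.
Nothing blocks textbook reading, so it runs from hour 0 to hour 8.
The problem set has to wait for textbook reading (finishes hour 8); lecture review (finishes hour 7). The latest of these is hour 8, so the problem set runs hour 8 to 8 + 8 = hour 16.
Error review waits on the problem set (finishes hour 16); textbook reading (finishes hour 8). The latest of these is hour 16, which is the earliest error review can start.

16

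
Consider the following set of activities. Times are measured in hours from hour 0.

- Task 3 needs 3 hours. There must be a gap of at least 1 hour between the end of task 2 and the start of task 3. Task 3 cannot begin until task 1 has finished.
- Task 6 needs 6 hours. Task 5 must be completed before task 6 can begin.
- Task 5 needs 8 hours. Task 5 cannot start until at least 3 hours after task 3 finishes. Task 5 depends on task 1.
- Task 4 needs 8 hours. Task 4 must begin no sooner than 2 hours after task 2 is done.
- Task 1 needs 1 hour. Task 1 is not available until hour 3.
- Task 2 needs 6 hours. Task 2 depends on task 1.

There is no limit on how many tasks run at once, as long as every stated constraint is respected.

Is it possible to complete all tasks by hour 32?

Task 1 waits on its own release at hour 3, so it starts at hour 3 and finishes at 3 + 1 = hour 4.
After task 1 (finishes hour 4), task 2 can start at hour 4 and finishes at hour 10.
After task 2 (finishes hour 10, plus 2-hour gap → hour 12), task 4 can start at hour 12 and finishes at hour 20.
Task 3 has to wait for task 2 (finishes hour 10, plus 1-hour gap → hour 11); task 1 (finishes hour 4). The latest of these is hour 11, so task 3 runs hour 11 to 11 + 3 = hour 14.
For task 5: task 3 (finishes hour 14, plus 3-hour gap → hour 17); task 1 (finishes hour 4). Taking the maximum gives a start of hour 17, and it finishes at 17 + 8 = hour 25.
Task 6 waits on task 5 (finishes hour 25), so it starts at hour 25 and finishes at 25 + 6 = hour 31.
Every task is finished by hour 31, which is no later than the deadline of 32, so the schedule is feasible.

Yes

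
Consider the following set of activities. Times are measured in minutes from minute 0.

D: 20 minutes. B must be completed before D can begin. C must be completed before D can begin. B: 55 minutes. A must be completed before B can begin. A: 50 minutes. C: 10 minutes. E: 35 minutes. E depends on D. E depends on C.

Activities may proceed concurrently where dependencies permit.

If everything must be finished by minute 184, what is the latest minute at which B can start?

74

E must finish by minute 184; it takes 35 minutes, so it must start by 184 − 35 = minute 149.
D must finish before E (must start by minute 149). With a 20-minute duration, D must start by 149 − 20 = minute 129.
B has to be done before D (must start by minute 129). That means finishing by minute 129, i.e. starting by 129 − 55 = minute 74.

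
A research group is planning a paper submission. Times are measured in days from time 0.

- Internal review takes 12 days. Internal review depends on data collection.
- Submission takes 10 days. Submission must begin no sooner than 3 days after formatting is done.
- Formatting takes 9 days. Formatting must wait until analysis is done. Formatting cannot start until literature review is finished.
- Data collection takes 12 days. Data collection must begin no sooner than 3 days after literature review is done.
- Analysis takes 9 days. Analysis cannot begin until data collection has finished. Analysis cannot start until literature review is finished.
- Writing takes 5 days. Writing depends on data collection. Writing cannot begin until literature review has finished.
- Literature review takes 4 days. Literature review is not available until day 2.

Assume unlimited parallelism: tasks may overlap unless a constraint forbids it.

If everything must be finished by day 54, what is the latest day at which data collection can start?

11

To finish by day 54, submission (duration 10) must start no later than day 44.
Since submission (must start by day 44, minus 3-day gap → day 41) depends on it, formatting must finish by day 41. Backing off its 9-day duration gives a latest start of day 32.
Since formatting (must start by day 32) depends on it, analysis must finish by day 32. Backing off its 9-day duration gives a latest start of day 23.
Writing must finish by day 54; it takes 5 days, so it must start by 54 − 5 = day 49.
To finish by day 54, internal review (duration 12) must start no later than day 42.
Data collection must finish in time for analysis (must start by day 23); writing (must start by day 49); internal review (must start by day 42). The tightest is day 23, so data collection must start by 23 − 12 = day 11.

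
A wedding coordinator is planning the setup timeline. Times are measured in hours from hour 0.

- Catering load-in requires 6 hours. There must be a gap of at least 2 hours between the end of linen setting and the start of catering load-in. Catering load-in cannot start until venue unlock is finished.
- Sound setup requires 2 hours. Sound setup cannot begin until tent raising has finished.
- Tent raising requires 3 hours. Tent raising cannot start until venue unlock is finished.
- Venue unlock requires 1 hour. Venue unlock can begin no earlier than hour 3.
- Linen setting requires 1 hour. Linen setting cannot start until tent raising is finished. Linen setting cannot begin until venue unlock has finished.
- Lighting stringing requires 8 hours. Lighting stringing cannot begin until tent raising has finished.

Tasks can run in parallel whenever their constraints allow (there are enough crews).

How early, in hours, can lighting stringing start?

After its own release at hour 3, venue unlock can start at hour 3 and finishes at hour 4.
Tent raising cannot begin until venue unlock (finishes hour 4). It runs from hour 4 to 4 + 3 = hour 7.
Lighting stringing waits on tent raising (finishes hour 7), so the earliest it can start is hour 7.

7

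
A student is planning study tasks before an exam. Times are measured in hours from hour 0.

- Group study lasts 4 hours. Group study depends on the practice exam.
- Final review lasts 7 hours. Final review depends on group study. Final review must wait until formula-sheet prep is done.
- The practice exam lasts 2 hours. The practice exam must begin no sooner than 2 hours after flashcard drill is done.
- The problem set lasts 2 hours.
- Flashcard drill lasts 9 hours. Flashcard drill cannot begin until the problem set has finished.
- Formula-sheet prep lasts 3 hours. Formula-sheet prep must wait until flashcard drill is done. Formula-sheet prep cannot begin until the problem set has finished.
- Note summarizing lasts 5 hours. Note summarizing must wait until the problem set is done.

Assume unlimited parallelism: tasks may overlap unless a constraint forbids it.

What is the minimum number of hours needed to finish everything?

26

Nothing blocks the problem set, so it runs from hour 0 to hour 2.
After the problem set (finishes hour 2), note summarizing can start at hour 2 and finishes at hour 7.
Flashcard drill cannot begin until the problem set (finishes hour 2). It runs from hour 2 to 2 + 9 = hour 11.
For formula-sheet prep: flashcard drill (finishes hour 11); the problem set (finishes hour 2). Taking the maximum gives a start of hour 11, and it finishes at 11 + 3 = hour 14.
The practice exam waits on flashcard drill (finishes hour 11, plus 2-hour gap → hour 13), so it starts at hour 13 and finishes at 13 + 2 = hour 15.
After the practice exam (finishes hour 15), group study can start at hour 15 and finishes at hour 19.
Final review has to wait for group study (finishes hour 19); formula-sheet prep (finishes hour 14). The latest of these is hour 19, so final review runs hour 19 to 19 + 7 = hour 26.
All tasks are finished once the last one completes. Finish times: The problem set at 2, Flashcard drill at 11, The practice exam at 15, Group study at 19, Note summarizing at 7, Formula-sheet prep at 14, Final review at 26. The latest is hour 26.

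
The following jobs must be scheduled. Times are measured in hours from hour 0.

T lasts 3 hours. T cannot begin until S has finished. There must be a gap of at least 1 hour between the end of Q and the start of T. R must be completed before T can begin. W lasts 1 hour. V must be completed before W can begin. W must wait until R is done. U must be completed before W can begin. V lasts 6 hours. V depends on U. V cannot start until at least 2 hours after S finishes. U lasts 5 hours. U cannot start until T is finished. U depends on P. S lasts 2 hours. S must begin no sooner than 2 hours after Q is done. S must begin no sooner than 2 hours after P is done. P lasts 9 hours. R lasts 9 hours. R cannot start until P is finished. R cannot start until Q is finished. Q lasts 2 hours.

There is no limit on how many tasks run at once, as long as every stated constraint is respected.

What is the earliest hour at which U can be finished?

26

Q has no prerequisites, so it starts at hour 0 and finishes at hour 2.
P has no prerequisites, so it starts at hour 0 and finishes at hour 9.
S has to wait for Q (finishes hour 2, plus 2-hour gap → hour 4); P (finishes hour 9, plus 2-hour gap → hour 11). The latest of these is hour 11, so S runs hour 11 to 11 + 2 = hour 13.
R needs all of P (finishes hour 9); Q (finishes hour 2). That puts its earliest start at hour 9; it finishes at 9 + 9 = hour 18.
T cannot start until S (finishes hour 13); Q (finishes hour 2, plus 1-hour gap → hour 3); R (finishes hour 18). The controlling bound is hour 18, so T finishes at 18 + 3 = hour 21.
U has to wait for T (finishes hour 21); P (finishes hour 9). The latest of these is hour 21, so U runs hour 21 to 21 + 5 = hour 26.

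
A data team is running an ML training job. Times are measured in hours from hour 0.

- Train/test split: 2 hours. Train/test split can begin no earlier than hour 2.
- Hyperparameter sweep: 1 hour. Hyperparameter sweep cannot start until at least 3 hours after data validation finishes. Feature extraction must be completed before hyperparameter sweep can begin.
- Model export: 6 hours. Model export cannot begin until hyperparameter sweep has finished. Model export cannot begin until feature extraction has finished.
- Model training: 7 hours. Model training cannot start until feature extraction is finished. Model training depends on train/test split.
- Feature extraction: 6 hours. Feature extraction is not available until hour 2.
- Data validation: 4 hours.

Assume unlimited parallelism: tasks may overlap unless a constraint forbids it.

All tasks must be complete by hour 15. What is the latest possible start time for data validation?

To finish by hour 15, model export (duration 6) must start no later than hour 9.
Hyperparameter sweep has to be done before model export (must start by hour 9). That means finishing by hour 9, i.e. starting by 9 − 1 = hour 8.
Data validation must finish before hyperparameter sweep (must start by hour 8, minus 3-hour gap → hour 5). With a 4-hour duration, data validation must start by 5 − 4 = hour 1.

1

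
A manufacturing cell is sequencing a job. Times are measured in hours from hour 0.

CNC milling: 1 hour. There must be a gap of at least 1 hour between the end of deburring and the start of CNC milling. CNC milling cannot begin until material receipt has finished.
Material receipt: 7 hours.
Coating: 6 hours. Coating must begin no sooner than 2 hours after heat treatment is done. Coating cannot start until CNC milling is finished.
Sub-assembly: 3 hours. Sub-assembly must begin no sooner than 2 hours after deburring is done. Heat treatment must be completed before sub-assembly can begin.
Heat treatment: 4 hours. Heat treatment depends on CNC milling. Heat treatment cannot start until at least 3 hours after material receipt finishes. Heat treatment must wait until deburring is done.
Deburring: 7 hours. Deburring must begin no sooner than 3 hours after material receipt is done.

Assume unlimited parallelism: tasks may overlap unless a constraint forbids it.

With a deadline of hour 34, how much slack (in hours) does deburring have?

3

Nothing blocks material receipt, so it runs from hour 0 to hour 7.
Deburring cannot begin until material receipt (finishes hour 7, plus 3-hour gap → hour 10). It runs from hour 10 to 10 + 7 = hour 17.

Working backward from the deadline:
To finish by hour 34, coating (duration 6) must start no later than hour 28.
Sub-assembly has no dependents, so it just needs to finish by hour 34. Starting by 34 − 3 = hour 31 achieves that.
Heat treatment has several dependents: coating (must start by hour 28, minus 2-hour gap → hour 26); sub-assembly (must start by hour 31). The earliest of those limits is hour 26, so heat treatment must start by 26 − 4 = hour 22.
For CNC milling: heat treatment (must start by hour 22); coating (must start by hour 28). The most restrictive is hour 22; with a 1-hour duration, CNC milling must start by hour 21.
Deburring has several dependents: CNC milling (must start by hour 21, minus 1-hour gap → hour 20); heat treatment (must start by hour 22); sub-assembly (must start by hour 31, minus 2-hour gap → hour 29). The earliest of those limits is hour 20, so deburring must start by 20 − 7 = hour 13.
So deburring can start as early as hour 10 and as late as hour 13, giving 13 − 10 = 3 hours of slack.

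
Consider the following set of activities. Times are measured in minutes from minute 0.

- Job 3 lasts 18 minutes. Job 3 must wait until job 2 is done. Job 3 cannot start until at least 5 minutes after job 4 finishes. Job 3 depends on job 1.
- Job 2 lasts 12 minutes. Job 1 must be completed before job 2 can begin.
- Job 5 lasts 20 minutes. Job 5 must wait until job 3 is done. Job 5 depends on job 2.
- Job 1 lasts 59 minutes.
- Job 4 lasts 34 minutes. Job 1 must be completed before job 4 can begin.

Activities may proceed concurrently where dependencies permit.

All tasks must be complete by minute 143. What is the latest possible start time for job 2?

Nothing follows job 5; the deadline of minute 143 is its only limit. It must start by 143 − 20 = minute 123.
Job 3 feeds into job 5 (must start by minute 123); so job 3 must finish by minute 123 and therefore start by minute 105.
Job 2 has several dependents: job 3 (must start by minute 105); job 5 (must start by minute 123). The earliest of those limits is minute 105, so job 2 must start by 105 − 12 = minute 93.

93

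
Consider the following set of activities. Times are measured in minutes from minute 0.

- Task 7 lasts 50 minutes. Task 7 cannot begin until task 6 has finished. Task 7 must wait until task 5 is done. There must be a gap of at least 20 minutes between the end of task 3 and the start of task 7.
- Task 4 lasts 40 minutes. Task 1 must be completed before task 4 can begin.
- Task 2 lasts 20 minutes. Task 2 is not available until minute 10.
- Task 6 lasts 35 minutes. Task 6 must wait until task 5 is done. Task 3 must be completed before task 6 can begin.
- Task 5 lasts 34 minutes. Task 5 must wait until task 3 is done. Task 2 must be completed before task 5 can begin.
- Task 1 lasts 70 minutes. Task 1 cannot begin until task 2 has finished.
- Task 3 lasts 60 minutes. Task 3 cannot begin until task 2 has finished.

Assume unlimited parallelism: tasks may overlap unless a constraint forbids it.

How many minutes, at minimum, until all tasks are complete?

209

Task 2 cannot begin until its own release at minute 10. It runs from minute 10 to 10 + 20 = minute 30.
After task 2 (finishes minute 30), task 3 can start at minute 30 and finishes at minute 90.
Task 5 has to wait for task 3 (finishes minute 90); task 2 (finishes minute 30). The latest of these is minute 90, so task 5 runs minute 90 to 90 + 34 = minute 124.
Task 6 needs all of task 5 (finishes minute 124); task 3 (finishes minute 90). That puts its earliest start at minute 124; it finishes at 124 + 35 = minute 159.
For task 7: task 6 (finishes minute 159); task 5 (finishes minute 124); task 3 (finishes minute 90, plus 20-minute gap → minute 110). Taking the maximum gives a start of minute 159, and it finishes at 159 + 50 = minute 209.
After task 2 (finishes minute 30), task 1 can start at minute 30 and finishes at minute 100.
Task 4 waits on task 1 (finishes minute 100), so it starts at minute 100 and finishes at 100 + 40 = minute 140.
All tasks are finished once the last one completes. Finish times: Task 1 at 100, Task 2 at 30, Task 3 at 90, Task 4 at 140, Task 5 at 124, Task 6 at 159, Task 7 at 209. The latest is minute 209.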